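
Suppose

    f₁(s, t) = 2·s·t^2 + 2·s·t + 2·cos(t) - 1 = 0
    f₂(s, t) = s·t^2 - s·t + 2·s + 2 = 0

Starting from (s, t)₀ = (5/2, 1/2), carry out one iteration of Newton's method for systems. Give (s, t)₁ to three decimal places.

(-1.143, 0.606)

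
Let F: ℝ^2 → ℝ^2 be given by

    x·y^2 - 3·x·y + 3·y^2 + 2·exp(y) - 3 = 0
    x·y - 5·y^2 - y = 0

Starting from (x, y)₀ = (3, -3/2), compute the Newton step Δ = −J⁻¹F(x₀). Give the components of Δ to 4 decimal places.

(-0.4965, 0.7944)

At (3, -3/2): F = (24.446260, -14.2500).
Jacobian J = [[y^2 - 3·y, 2·x·y - 3·x + 6·y + 2·exp(y)], [y, x - 10·y - 1]].
At the point, J = [[6.7500, -26.553740], [-1.5000, 17.0000]] (det J = 74.919390).
Solving J·Δ = −F gives Δ = (-0.4965, 0.7944).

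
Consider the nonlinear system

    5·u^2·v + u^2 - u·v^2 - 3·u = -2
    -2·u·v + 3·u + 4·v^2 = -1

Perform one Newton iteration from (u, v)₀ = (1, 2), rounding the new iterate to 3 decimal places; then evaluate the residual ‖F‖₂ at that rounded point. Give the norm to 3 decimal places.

At (1, 2): F = (6.000, 16.000).
Jacobian J = [[10·u·v + 2·u - v^2 - 3, 5·u^2 - 2·u·v], [-2·v + 3, -2·u + 8·v]].
At the point, J = [[15.000, 1.000], [-1.000, 14.000]] (det J = 211.000).
Solving J·Δ = −F gives Δ = (-0.322, -1.166).
Then the next iterate is (u, v)₁ = (0.678, 0.834).
Re-evaluating at (0.678, 0.834): F = (1.87098, 4.68532), so ‖F‖₂ = 5.045.

5.045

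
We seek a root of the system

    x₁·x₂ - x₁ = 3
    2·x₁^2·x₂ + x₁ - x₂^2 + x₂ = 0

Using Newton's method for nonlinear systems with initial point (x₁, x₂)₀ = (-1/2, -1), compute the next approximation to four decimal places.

(-2.0455, 1.1818)

At (-1/2, -1): F = (-2.0000, -3.0000).
Jacobian J = [[x₂ - 1, x₁], [4·x₁·x₂ + 1, 2·x₁^2 - 2·x₂ + 1]].
At the point, J = [[-2.0000, -0.5000], [3.0000, 3.5000]] (det J = -5.5000).
Solving J·Δ = −F gives Δ = (-1.5455, 2.1818).
Then the next iterate is (x₁, x₂)₁ = (-2.0455, 1.1818).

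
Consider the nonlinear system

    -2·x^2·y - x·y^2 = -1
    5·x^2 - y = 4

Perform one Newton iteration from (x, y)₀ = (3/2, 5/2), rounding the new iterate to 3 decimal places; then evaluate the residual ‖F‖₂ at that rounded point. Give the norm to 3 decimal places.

5.552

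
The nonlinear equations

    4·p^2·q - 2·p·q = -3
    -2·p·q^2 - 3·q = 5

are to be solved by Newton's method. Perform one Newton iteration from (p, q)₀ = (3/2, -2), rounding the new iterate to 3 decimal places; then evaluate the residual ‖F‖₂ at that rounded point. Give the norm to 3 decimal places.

4.694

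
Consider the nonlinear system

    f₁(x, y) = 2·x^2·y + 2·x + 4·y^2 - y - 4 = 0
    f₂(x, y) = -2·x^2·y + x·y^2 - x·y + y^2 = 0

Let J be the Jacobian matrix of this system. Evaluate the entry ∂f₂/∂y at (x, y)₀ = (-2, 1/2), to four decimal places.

∂f₂/∂y = -2·x^2 + 2·x·y - x + 2·y.
At (-2, 1/2) this is -7.0000.

-7.0000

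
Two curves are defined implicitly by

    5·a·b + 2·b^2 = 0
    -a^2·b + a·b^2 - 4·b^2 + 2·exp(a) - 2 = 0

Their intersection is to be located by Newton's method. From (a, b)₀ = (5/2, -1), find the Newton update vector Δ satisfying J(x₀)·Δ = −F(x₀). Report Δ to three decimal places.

At (5/2, -1): F = (-10.500, 27.11499).
Jacobian J = [[5·b, 5·a + 4·b], [-2·a·b + b^2 + 2·exp(a), -a^2 + 2·a·b - 8·b]].
At the point, J = [[-5.000, 8.500], [30.36499, -3.250]] (det J = -241.85240).
Solving J·Δ = −F gives Δ = (-0.812, 0.758).

(-0.812, 0.758)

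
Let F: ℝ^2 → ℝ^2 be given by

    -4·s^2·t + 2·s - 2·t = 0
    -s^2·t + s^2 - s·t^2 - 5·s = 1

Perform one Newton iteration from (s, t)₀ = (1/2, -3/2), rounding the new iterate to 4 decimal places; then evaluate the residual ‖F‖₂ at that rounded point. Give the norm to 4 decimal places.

14.4450

At (1/2, -3/2): F = (5.5000, -4.0000).
Jacobian J = [[-8·s·t + 2, -4·s^2 - 2], [-2·s·t + 2·s - t^2 - 5, -s^2 - 2·s·t]].
At the point, J = [[8.0000, -3.0000], [-4.7500, 1.2500]] (det J = -4.2500).
Solving J·Δ = −F gives Δ = (-1.2059, -1.3824).
Then the next iterate is (s, t)₁ = (-0.7059, -2.8824).
Re-evaluating at (-0.7059, -2.8824): F = (10.098140, 10.328859), so ‖F‖₂ = 14.4450.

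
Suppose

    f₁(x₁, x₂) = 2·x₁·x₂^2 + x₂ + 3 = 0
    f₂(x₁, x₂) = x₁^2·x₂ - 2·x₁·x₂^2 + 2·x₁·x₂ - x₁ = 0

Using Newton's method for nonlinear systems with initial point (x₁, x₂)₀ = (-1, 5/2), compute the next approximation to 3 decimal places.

(3.000, 7.278)

At (-1, 5/2): F = (-7.000, 11.000).
Jacobian J = [[2·x₂^2, 4·x₁·x₂ + 1], [2·x₁·x₂ - 2·x₂^2 + 2·x₂ - 1, x₁^2 - 4·x₁·x₂ + 2·x₁]].
At the point, J = [[12.500, -9.000], [-13.500, 9.000]] (det J = -9.000).
Solving J·Δ = −F gives Δ = (4.000, 4.778).
Then the next iterate is (x₁, x₂)₁ = (3.000, 7.278).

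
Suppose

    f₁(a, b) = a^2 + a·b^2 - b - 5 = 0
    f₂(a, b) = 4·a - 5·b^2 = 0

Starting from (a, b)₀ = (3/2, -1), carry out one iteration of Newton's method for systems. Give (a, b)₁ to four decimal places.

(1.4732, -1.0893)

At (3/2, -1): F = (-0.2500, 1.0000).
Jacobian J = [[2·a + b^2, 2·a·b - 1], [4, -10·b]].
At the point, J = [[4.0000, -4.0000], [4.0000, 10.0000]] (det J = 56.0000).
Solving J·Δ = −F gives Δ = (-0.0268, -0.0893).
Then the next iterate is (a, b)₁ = (1.4732, -1.0893).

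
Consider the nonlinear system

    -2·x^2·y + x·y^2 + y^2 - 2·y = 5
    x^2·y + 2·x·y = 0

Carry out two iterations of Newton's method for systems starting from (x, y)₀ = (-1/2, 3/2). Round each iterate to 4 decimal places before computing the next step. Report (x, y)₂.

(0.6544, 2.8009)

At (-1/2, 3/2): F = (-7.6250, -1.1250).
Jacobian J = [[-4·x·y + y^2, -2·x^2 + 2·x·y + 2·y - 2], [2·x·y + 2·y, x^2 + 2·x]].
At the point, J = [[5.2500, -1.0000], [1.5000, -0.7500]] (det J = -2.4375).
Solving J·Δ = −F gives Δ = (1.8846, 2.2692).
Then the next iterate is (x, y)₁ = (1.3846, 3.7692).
Round to (1.3846, 3.7692) and repeat: F = (6.887303, 17.663667), J = [[-6.668469, 12.141834], [17.976069, 4.686317]].
Δ = (-0.7302, -0.9683), so (x, y)₂ = (0.6544, 2.8009).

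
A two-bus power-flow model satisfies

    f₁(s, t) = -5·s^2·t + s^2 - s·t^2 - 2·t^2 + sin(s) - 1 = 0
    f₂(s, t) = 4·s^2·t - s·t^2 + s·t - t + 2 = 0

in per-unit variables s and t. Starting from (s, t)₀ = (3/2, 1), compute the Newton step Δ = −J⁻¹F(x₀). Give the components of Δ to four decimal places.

At (3/2, 1): F = (-12.502505, 10.0000).
Jacobian J = [[-10·s·t + 2·s - t^2 + cos(s), -5·s^2 - 2·s·t - 4·t], [8·s·t - t^2 + t, 4·s^2 - 2·s·t + s - 1]].
At the point, J = [[-12.929263, -18.2500], [12.0000, 6.5000]] (det J = 134.959792).
Solving J·Δ = −F gives Δ = (-0.7501, -0.1537).

(-0.7501, -0.1537)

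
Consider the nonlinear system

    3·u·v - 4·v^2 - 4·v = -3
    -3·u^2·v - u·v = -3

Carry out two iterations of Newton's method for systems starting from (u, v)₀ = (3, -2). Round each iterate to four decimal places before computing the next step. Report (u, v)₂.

(0.7715, -1.1351)

At (3, -2): F = (-23.0000, 63.0000).
Jacobian J = [[3·v, 3·u - 8·v - 4], [-6·u·v - v, -3·u^2 - u]].
At the point, J = [[-6.0000, 21.0000], [38.0000, -30.0000]] (det J = -618.0000).
Solving J·Δ = −F gives Δ = (-1.0243, 0.8026).
Then the next iterate is (u, v)₁ = (1.9757, -1.1974).
Round to (1.9757, -1.1974) and repeat: F = (-5.042577, 19.387462), J = [[-3.5922, 11.5063], [15.391619, -13.685871]].
Δ = (-1.2042, 0.0623), so (u, v)₂ = (0.7715, -1.1351).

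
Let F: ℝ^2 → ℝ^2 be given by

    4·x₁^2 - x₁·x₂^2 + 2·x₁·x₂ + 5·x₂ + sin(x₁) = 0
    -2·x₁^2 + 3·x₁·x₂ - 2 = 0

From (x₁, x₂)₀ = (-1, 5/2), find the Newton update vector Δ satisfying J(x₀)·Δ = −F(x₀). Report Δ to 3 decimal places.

(0.627, -1.431)

At (-1, 5/2): F = (16.90853, -11.500).
Jacobian J = [[8·x₁ - x₂^2 + 2·x₂ + cos(x₁), -2·x₁·x₂ + 2·x₁ + 5], [-4·x₁ + 3·x₂, 3·x₁]].
At the point, J = [[-8.70970, 8.000], [11.500, -3.000]] (det J = -65.87091).
Solving J·Δ = −F gives Δ = (0.627, -1.431).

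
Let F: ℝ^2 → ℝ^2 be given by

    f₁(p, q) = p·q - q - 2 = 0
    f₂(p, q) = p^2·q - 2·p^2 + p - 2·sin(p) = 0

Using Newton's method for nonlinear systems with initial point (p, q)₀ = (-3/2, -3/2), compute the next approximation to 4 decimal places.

(-0.9200, -1.1480)

At (-3/2, -3/2): F = (1.7500, -7.380010).
Jacobian J = [[q, p - 1], [2·p·q - 4·p - 2·cos(p) + 1, p^2]].
At the point, J = [[-1.5000, -2.5000], [11.358526, 2.2500]] (det J = 25.021314).
Solving J·Δ = −F gives Δ = (0.5800, 0.3520).
Then the next iterate is (p, q)₁ = (-0.9200, -1.1480).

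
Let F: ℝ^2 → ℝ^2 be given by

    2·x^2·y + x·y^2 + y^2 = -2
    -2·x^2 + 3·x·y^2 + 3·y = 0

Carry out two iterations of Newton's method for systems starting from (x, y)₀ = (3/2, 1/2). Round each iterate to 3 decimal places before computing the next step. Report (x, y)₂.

(-0.764, -0.756)

At (3/2, 1/2): F = (4.875, -1.875).
Jacobian J = [[4·x·y + y^2, 2·x^2 + 2·x·y + 2·y], [-4·x + 3·y^2, 6·x·y + 3]].
At the point, J = [[3.250, 7.000], [-5.250, 7.500]] (det J = 61.125).
Solving J·Δ = −F gives Δ = (-0.813, -0.319).
Then the next iterate is (x, y)₁ = (0.687, 0.181).
Round to (0.687, 0.181) and repeat: F = (2.22612, -0.33342), J = [[0.53015, 1.55463], [-2.64972, 3.74608]].
Δ = (-1.451, -0.937), so (x, y)₂ = (-0.764, -0.756).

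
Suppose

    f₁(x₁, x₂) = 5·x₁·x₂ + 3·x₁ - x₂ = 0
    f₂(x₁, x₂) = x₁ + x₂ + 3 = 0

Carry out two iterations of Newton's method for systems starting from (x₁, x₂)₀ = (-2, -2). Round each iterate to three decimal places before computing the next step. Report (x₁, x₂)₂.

At (-2, -2): F = (16.000, -1.000).
Jacobian J = [[5·x₂ + 3, 5·x₁ - 1], [1, 1]].
At the point, J = [[-7.000, -11.000], [1.000, 1.000]] (det J = 4.000).
Solving J·Δ = −F gives Δ = (-1.250, 2.250).
Then the next iterate is (x₁, x₂)₁ = (-3.250, 0.250).
Round to (-3.250, 0.250) and repeat: F = (-14.06250, 0.000), J = [[4.250, -17.250], [1.000, 1.000]].
Δ = (0.654, -0.654), so (x₁, x₂)₂ = (-2.596, -0.404).

(-2.596, -0.404)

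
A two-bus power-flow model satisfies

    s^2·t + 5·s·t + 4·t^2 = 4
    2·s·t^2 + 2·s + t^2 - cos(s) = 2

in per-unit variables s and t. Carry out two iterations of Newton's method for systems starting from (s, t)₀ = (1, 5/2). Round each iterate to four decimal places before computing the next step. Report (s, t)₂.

(0.9394, 0.6220)

At (1, 5/2): F = (36.0000, 18.209698).
Jacobian J = [[2·s·t + 5·t, s^2 + 5·s + 8·t], [2·t^2 + sin(s) + 2, 4·s·t + 2·t]].
At the point, J = [[17.5000, 26.0000], [15.341471, 15.0000]] (det J = -136.378246).
Solving J·Δ = −F gives Δ = (0.4880, -1.7131).
Then the next iterate is (s, t)₁ = (1.4880, 0.7869).
Round to (1.4880, 0.7869) and repeat: F = (6.073692, 3.355284), J = [[6.276314, 15.949344], [4.234998, 6.257429]].
Δ = (-0.5486, -0.1649), so (s, t)₂ = (0.9394, 0.6220).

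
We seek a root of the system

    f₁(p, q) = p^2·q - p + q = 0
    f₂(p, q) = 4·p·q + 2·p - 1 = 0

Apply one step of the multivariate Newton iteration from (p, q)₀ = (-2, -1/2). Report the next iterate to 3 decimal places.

At (-2, -1/2): F = (-0.500, -1.000).
Jacobian J = [[2·p·q - 1, p^2 + 1], [4·q + 2, 4·p]].
At the point, J = [[1.000, 5.000], [0.000, -8.000]] (det J = -8.000).
Solving J·Δ = −F gives Δ = (1.125, -0.125).
Then the next iterate is (p, q)₁ = (-0.875, -0.625).

(-0.875, -0.625)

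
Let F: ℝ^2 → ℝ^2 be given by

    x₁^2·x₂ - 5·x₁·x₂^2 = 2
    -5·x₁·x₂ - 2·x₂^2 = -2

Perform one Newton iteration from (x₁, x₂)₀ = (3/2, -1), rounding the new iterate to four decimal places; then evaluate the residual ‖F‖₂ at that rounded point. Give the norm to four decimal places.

At (3/2, -1): F = (-11.7500, 7.5000).
Jacobian J = [[2·x₁·x₂ - 5·x₂^2, x₁^2 - 10·x₁·x₂], [-5·x₂, -5·x₁ - 4·x₂]].
At the point, J = [[-8.0000, 17.2500], [5.0000, -3.5000]] (det J = -58.2500).
Solving J·Δ = −F gives Δ = (-1.5150, -0.0215).
Then the next iterate is (x₁, x₂)₁ = (-0.0150, -1.0215).
Re-evaluating at (-0.0150, -1.0215): F = (-1.921970, -0.163537), so ‖F‖₂ = 1.9289.

1.9289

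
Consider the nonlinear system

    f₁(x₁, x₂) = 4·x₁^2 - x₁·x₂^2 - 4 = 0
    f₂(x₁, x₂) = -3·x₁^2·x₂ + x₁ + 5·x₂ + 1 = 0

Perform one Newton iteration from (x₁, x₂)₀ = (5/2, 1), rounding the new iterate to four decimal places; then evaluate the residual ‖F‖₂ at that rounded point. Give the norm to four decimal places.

3.7219

At (5/2, 1): F = (18.5000, -10.2500).
Jacobian J = [[8·x₁ - x₂^2, -2·x₁·x₂], [-6·x₁·x₂ + 1, -3·x₁^2 + 5]].
At the point, J = [[19.0000, -5.0000], [-14.0000, -13.7500]] (det J = -331.2500).
Solving J·Δ = −F gives Δ = (-0.9226, 0.1940).
Then the next iterate is (x₁, x₂)₁ = (1.5774, 1.1940).
Re-evaluating at (1.5774, 1.1940): F = (3.703965, -0.365299), so ‖F‖₂ = 3.7219.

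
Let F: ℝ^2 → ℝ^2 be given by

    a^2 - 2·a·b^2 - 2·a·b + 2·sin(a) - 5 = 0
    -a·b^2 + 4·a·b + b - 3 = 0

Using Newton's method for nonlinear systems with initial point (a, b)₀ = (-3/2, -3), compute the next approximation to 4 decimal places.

(0.3408, -3.9398)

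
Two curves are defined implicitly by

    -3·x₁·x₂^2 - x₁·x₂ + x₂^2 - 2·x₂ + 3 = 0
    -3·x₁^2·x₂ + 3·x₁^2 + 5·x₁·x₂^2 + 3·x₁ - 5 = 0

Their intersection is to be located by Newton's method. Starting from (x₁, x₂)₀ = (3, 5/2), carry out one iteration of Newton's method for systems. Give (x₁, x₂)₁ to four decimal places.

(2.5968, 1.3682)

At (3, 5/2): F = (-59.5000, 57.2500).
Jacobian J = [[-3·x₂^2 - x₂, -6·x₁·x₂ - x₁ + 2·x₂ - 2], [-6·x₁·x₂ + 6·x₁ + 5·x₂^2 + 3, -3·x₁^2 + 10·x₁·x₂]].
At the point, J = [[-21.2500, -45.0000], [7.2500, 48.0000]] (det J = -693.7500).
Solving J·Δ = −F gives Δ = (-0.4032, -1.1318).
Then the next iterate is (x₁, x₂)₁ = (2.5968, 1.3682).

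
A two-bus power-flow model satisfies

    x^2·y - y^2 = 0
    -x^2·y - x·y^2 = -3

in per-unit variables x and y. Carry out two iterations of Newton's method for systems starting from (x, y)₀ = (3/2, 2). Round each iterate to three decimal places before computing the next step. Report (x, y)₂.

At (3/2, 2): F = (0.500, -7.500).
Jacobian J = [[2·x·y, x^2 - 2·y], [-2·x·y - y^2, -x^2 - 2·x·y]].
At the point, J = [[6.000, -1.750], [-10.000, -8.250]] (det J = -67.000).
Solving J·Δ = −F gives Δ = (-0.257, -0.597).
Then the next iterate is (x, y)₁ = (1.243, 1.403).
Round to (1.243, 1.403) and repeat: F = (0.19929, -1.61444), J = [[3.48786, -1.26095], [-5.45627, -5.03291]].
Δ = (-0.124, -0.186), so (x, y)₂ = (1.119, 1.217).

(1.119, 1.217)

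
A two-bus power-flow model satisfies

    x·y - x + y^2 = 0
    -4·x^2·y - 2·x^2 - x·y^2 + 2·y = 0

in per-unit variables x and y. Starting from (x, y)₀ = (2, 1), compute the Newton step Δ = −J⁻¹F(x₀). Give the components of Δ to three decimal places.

At (2, 1): F = (1.000, -24.000).
Jacobian J = [[y - 1, x + 2·y], [-8·x·y - 4·x - y^2, -4·x^2 - 2·x·y + 2]].
At the point, J = [[0.000, 4.000], [-25.000, -18.000]] (det J = 100.000).
Solving J·Δ = −F gives Δ = (-0.780, -0.250).

(-0.780, -0.250)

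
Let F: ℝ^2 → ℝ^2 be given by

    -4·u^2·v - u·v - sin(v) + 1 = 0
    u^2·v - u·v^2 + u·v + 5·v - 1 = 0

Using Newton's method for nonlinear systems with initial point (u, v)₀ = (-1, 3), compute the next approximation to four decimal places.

(-0.7906, 1.1375)

At (-1, 3): F = (-8.141120, 23.0000).
Jacobian J = [[-8·u·v - v, -4·u^2 - u - cos(v)], [2·u·v - v^2 + v, u^2 - 2·u·v + u + 5]].
At the point, J = [[21.0000, -2.010008], [-12.0000, 11.0000]] (det J = 206.879910).
Solving J·Δ = −F gives Δ = (0.2094, -1.8625).
Then the next iterate is (u, v)₁ = (-0.7906, 1.1375).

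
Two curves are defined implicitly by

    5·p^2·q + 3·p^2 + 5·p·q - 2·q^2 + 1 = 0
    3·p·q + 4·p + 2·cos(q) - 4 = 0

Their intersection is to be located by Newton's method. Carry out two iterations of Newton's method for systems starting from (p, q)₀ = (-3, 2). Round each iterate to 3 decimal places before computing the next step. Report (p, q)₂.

At (-3, 2): F = (80.000, -34.83229).
Jacobian J = [[10·p·q + 6·p + 5·q, 5·p^2 + 5·p - 4·q], [3·q + 4, 3·p - 2·sin(q)]].
At the point, J = [[-68.000, 22.000], [10.000, -10.81859]] (det J = 515.66445).
Solving J·Δ = −F gives Δ = (0.192, -3.042).
Then the next iterate is (p, q)₁ = (-2.808, -1.042).
Round to (-2.808, -1.042) and repeat: F = (-3.96740, -5.44520), J = [[7.20136, 29.55232], [0.874, -6.69717]].
Δ = (2.532, -0.483), so (p, q)₂ = (-0.276, -1.525).

(-0.276, -1.525)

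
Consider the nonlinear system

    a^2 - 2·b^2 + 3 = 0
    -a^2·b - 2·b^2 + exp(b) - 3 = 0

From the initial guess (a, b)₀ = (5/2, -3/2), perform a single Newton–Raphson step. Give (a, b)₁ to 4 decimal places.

(2.2183, -2.0569)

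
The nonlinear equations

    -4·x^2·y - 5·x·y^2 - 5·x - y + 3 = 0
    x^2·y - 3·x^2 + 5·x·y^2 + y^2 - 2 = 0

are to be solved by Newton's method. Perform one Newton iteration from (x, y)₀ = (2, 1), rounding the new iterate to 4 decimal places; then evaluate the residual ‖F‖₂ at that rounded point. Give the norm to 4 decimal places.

8.5545

At (2, 1): F = (-34.0000, 1.0000).
Jacobian J = [[-8·x·y - 5·y^2 - 5, -4·x^2 - 10·x·y - 1], [2·x·y - 6·x + 5·y^2, x^2 + 10·x·y + 2·y]].
At the point, J = [[-26.0000, -37.0000], [-3.0000, 26.0000]] (det J = -787.0000).
Solving J·Δ = −F gives Δ = (-1.0762, -0.1626).
Then the next iterate is (x, y)₁ = (0.9238, 0.8374).
Re-evaluating at (0.9238, 0.8374): F = (-8.553992, 0.094684), so ‖F‖₂ = 8.5545.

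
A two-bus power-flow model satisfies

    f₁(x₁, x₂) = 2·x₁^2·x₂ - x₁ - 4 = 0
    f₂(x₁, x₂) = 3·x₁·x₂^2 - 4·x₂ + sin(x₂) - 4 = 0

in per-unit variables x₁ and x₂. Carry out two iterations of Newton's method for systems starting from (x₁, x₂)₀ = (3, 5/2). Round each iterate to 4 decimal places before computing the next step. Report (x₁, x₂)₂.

At (3, 5/2): F = (38.0000, 42.848472).
Jacobian J = [[4·x₁·x₂ - 1, 2·x₁^2], [3·x₂^2, 6·x₁·x₂ + cos(x₂) - 4]].
At the point, J = [[29.0000, 18.0000], [18.7500, 40.198856]] (det J = 828.266835).
Solving J·Δ = −F gives Δ = (-0.9131, -0.6400).
Then the next iterate is (x₁, x₂)₁ = (2.0869, 1.8600).
Round to (2.0869, 1.8600) and repeat: F = (10.114264, 11.177989), J = [[14.526536, 8.710303], [10.3788, 19.004615]].
Δ = (-0.5109, -0.3092), so (x₁, x₂)₂ = (1.5760, 1.5508).

(1.5760, 1.5508)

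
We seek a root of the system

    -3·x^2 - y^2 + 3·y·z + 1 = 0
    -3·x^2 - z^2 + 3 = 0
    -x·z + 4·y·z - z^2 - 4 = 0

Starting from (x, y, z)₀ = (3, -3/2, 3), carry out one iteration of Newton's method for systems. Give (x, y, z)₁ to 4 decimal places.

At (3, -3/2, 3): F = (-41.7500, -33.0000, -40.0000).
Jacobian J = [[-6·x, -2·y + 3·z, 3·y], [-6·x, 0, -2·z], [-z, 4·z, -x + 4·y - 2·z]].
At the point, J = [[-18.0000, 12.0000, -4.5000], [-18.0000, 0.0000, -6.0000], [-3.0000, 12.0000, -15.0000]] (det J = -3348.0000).
Solving J·Δ = −F gives Δ = (-1.2796, 0.9368, -1.6613).
Then the next iterate is (x, y, z)₁ = (1.7204, -0.5632, 1.3387).

(1.7204, -0.5632, 1.3387)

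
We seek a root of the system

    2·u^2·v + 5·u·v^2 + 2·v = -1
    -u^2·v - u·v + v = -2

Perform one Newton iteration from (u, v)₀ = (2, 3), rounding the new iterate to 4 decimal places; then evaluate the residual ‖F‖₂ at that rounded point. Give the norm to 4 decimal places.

35.4702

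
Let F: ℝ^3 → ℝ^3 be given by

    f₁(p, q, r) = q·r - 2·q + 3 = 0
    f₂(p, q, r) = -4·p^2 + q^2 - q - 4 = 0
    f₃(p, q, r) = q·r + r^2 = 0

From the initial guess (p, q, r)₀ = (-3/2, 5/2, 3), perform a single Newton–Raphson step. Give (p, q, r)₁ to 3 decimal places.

At (-3/2, 5/2, 3): F = (5.500, -9.250, 16.500).
Jacobian J = [[0, r - 2, q], [-8·p, 2·q - 1, 0], [0, r, q + 2·r]].
At the point, J = [[0.000, 1.000, 2.500], [12.000, 4.000, 0.000], [0.000, 3.000, 8.500]] (det J = -12.000).
Solving J·Δ = −F gives Δ = (2.604, -5.500, 0.000).
Then the next iterate is (p, q, r)₁ = (1.104, -3.000, 3.000).

(1.104, -3.000, 3.000)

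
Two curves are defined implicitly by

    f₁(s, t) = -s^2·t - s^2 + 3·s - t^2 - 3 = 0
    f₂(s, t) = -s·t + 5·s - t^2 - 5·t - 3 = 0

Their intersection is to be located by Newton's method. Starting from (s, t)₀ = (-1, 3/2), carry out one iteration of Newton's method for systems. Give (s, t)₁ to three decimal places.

(-0.756, -0.699)

At (-1, 3/2): F = (-10.750, -16.250).
Jacobian J = [[-2·s·t - 2·s + 3, -s^2 - 2·t], [-t + 5, -s - 2·t - 5]].
At the point, J = [[8.000, -4.000], [3.500, -7.000]] (det J = -42.000).
Solving J·Δ = −F gives Δ = (0.244, -2.199).
Then the next iterate is (s, t)₁ = (-0.756, -0.699).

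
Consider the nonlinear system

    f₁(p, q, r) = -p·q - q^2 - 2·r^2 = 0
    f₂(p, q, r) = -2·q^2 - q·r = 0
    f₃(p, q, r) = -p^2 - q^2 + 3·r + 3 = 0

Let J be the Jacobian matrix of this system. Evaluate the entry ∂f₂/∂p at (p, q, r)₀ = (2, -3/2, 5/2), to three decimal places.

0.000

∂f₂/∂p = 0.
At (2, -3/2, 5/2) this is 0.000.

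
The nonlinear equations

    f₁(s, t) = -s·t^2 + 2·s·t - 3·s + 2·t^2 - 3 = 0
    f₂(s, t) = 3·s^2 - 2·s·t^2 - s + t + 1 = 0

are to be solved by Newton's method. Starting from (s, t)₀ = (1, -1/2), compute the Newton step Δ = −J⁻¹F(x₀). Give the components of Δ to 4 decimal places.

At (1, -1/2): F = (-6.7500, 2.0000).
Jacobian J = [[-t^2 + 2·t - 3, -2·s·t + 2·s + 4·t], [6·s - 2·t^2 - 1, -4·s·t + 1]].
At the point, J = [[-4.2500, 1.0000], [4.5000, 3.0000]] (det J = -17.2500).
Solving J·Δ = −F gives Δ = (-1.2899, 1.2681).

(-1.2899, 1.2681)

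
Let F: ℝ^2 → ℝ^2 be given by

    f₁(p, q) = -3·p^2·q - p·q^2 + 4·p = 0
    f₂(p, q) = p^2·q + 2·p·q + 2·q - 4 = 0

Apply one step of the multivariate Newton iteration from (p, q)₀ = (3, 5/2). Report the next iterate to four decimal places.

At (3, 5/2): F = (-74.2500, 38.5000).
Jacobian J = [[-6·p·q - q^2 + 4, -3·p^2 - 2·p·q], [2·p·q + 2·q, p^2 + 2·p + 2]].
At the point, J = [[-47.2500, -42.0000], [20.0000, 17.0000]] (det J = 36.7500).
Solving J·Δ = −F gives Δ = (-9.6531, 9.0918).
Then the next iterate is (p, q)₁ = (-6.6531, 11.5918).

(-6.6531, 11.5918)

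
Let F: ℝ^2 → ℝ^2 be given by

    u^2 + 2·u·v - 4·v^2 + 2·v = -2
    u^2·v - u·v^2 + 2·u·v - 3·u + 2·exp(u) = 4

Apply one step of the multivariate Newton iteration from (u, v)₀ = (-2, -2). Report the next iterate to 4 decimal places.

At (-2, -2): F = (-6.0000, 10.270671).
Jacobian J = [[2·u + 2·v, 2·u - 8·v + 2], [2·u·v - v^2 + 2·v + 2·exp(u) - 3, u^2 - 2·u·v + 2·u]].
At the point, J = [[-8.0000, 14.0000], [-2.729329, -8.0000]] (det J = 102.210612).
Solving J·Δ = −F gives Δ = (0.9372, 0.9641).
Then the next iterate is (u, v)₁ = (-1.0628, -1.0359).

(-1.0628, -1.0359)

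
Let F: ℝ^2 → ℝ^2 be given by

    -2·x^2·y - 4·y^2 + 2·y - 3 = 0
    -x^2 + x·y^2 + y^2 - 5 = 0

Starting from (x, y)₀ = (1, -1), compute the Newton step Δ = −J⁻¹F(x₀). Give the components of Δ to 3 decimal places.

(7.500, -2.875)

At (1, -1): F = (-7.000, -4.000).
Jacobian J = [[-4·x·y, -2·x^2 - 8·y + 2], [-2·x + y^2, 2·x·y + 2·y]].
At the point, J = [[4.000, 8.000], [-1.000, -4.000]] (det J = -8.000).
Solving J·Δ = −F gives Δ = (7.500, -2.875).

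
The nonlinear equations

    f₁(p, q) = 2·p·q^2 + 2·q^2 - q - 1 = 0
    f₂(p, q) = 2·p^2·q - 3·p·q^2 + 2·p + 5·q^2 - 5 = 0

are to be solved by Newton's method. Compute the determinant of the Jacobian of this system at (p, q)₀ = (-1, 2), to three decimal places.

254.000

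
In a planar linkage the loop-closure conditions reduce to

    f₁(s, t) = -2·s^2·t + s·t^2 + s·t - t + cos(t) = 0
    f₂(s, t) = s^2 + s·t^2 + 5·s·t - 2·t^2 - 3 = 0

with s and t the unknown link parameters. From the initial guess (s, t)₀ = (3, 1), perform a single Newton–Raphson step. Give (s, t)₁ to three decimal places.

At (3, 1): F = (-12.45970, 22.000).
Jacobian J = [[-4·s·t + t^2 + t, -2·s^2 + 2·s·t + s - sin(t) - 1], [2·s + t^2 + 5·t, 2·s·t + 5·s - 4·t]].
At the point, J = [[-10.000, -10.84147], [12.000, 17.000]] (det J = -39.90235).
Solving J·Δ = −F gives Δ = (0.669, -1.766).
Then the next iterate is (s, t)₁ = (3.669, -0.766).

(3.669, -0.766)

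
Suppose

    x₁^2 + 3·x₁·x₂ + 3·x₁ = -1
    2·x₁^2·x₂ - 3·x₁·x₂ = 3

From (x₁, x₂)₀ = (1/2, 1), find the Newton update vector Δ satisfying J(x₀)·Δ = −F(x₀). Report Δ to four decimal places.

At (1/2, 1): F = (4.2500, -4.0000).
Jacobian J = [[2·x₁ + 3·x₂ + 3, 3·x₁], [4·x₁·x₂ - 3·x₂, 2·x₁^2 - 3·x₁]].
At the point, J = [[7.0000, 1.5000], [-1.0000, -1.0000]] (det J = -5.5000).
Solving J·Δ = −F gives Δ = (0.3182, -4.3182).

(0.3182, -4.3182)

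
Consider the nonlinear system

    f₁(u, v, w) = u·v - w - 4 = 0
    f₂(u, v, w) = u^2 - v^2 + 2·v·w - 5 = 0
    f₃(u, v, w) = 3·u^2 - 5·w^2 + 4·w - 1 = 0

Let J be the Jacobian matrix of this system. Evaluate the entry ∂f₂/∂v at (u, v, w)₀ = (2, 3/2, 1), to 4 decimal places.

-1.0000

∂f₂/∂v = -2·v + 2·w.
At (2, 3/2, 1) this is -1.0000.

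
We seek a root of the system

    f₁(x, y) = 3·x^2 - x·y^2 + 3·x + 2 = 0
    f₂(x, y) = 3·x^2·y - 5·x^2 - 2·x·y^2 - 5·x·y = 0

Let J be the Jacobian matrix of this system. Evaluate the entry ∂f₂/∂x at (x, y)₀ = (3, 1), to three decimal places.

∂f₂/∂x = 6·x·y - 10·x - 2·y^2 - 5·y.
At (3, 1) this is -19.000.

-19.000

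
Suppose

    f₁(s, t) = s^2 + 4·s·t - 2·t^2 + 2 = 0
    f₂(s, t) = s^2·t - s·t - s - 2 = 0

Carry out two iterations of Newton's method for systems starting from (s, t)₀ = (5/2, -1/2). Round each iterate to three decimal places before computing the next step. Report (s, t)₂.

(-1.674, -0.539)

At (5/2, -1/2): F = (2.750, -6.375).
Jacobian J = [[2·s + 4·t, 4·s - 4·t], [2·s·t - t - 1, s^2 - s]].
At the point, J = [[3.000, 12.000], [-3.000, 3.750]] (det J = 47.250).
Solving J·Δ = −F gives Δ = (-1.837, 0.230).
Then the next iterate is (s, t)₁ = (0.663, -0.270).
Round to (0.663, -0.270) and repeat: F = (1.57773, -2.60267), J = [[0.246, 3.732], [-1.08802, -0.22343]].
Δ = (-2.337, -0.269), so (s, t)₂ = (-1.674, -0.539).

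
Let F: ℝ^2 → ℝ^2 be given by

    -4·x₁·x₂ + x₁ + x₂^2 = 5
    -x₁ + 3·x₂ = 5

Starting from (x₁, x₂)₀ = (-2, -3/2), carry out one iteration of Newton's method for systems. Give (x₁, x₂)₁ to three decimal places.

(-1.510, 1.163)

At (-2, -3/2): F = (-16.750, -7.500).
Jacobian J = [[-4·x₂ + 1, -4·x₁ + 2·x₂], [-1, 3]].
At the point, J = [[7.000, 5.000], [-1.000, 3.000]] (det J = 26.000).
Solving J·Δ = −F gives Δ = (0.490, 2.663).
Then the next iterate is (x₁, x₂)₁ = (-1.510, 1.163).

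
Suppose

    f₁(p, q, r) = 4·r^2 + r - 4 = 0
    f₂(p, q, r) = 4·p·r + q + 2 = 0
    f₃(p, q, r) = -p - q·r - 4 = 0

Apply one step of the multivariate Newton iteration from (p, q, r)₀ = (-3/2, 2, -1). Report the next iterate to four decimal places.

At (-3/2, 2, -1): F = (-1.0000, 10.0000, -0.5000).
Jacobian J = [[0, 0, 8·r + 1], [4·r, 1, 4·p], [-1, -r, -q]].
At the point, J = [[0.0000, 0.0000, -7.0000], [-4.0000, 1.0000, -6.0000], [-1.0000, 1.0000, -2.0000]] (det J = 21.0000).
Solving J·Δ = −F gives Δ = (3.6905, 3.9048, -0.1429).
Then the next iterate is (p, q, r)₁ = (2.1905, 5.9048, -1.1429).

(2.1905, 5.9048, -1.1429)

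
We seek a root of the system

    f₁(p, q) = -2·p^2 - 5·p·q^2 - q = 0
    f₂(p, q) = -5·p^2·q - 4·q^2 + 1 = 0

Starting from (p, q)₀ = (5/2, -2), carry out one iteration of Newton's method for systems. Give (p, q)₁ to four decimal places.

At (5/2, -2): F = (-60.5000, 47.5000).
Jacobian J = [[-4·p - 5·q^2, -10·p·q - 1], [-10·p·q, -5·p^2 - 8·q]].
At the point, J = [[-30.0000, 49.0000], [50.0000, -15.2500]] (det J = -1992.5000).
Solving J·Δ = −F gives Δ = (-0.7051, 0.8030).
Then the next iterate is (p, q)₁ = (1.7949, -1.1970).

(1.7949, -1.1970)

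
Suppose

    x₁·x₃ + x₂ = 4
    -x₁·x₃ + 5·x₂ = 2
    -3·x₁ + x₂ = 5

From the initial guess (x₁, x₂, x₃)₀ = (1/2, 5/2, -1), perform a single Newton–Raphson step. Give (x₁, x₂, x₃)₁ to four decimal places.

(-1.3333, 1.0000, 2.3333)

At (1/2, 5/2, -1): F = (-2.0000, 11.0000, -4.0000).
Jacobian J = [[x₃, 1, x₁], [-x₃, 5, -x₁], [-3, 1, 0]].
At the point, J = [[-1.0000, 1.0000, 0.5000], [1.0000, 5.0000, -0.5000], [-3.0000, 1.0000, 0.0000]] (det J = 9.0000).
Solving J·Δ = −F gives Δ = (-1.8333, -1.5000, 3.3333).
Then the next iterate is (x₁, x₂, x₃)₁ = (-1.3333, 1.0000, 2.3333).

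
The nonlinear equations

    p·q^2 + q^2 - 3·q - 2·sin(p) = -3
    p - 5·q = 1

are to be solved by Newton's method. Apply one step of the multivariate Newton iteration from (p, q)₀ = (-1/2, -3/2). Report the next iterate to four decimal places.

At (-1/2, -3/2): F = (9.583851, 6.0000).
Jacobian J = [[q^2 - 2·cos(p), 2·p·q + 2·q - 3], [1, -5]].
At the point, J = [[0.494835, -4.5000], [1.0000, -5.0000]] (det J = 2.025826).
Solving J·Δ = −F gives Δ = (10.3263, 3.2653).
Then the next iterate is (p, q)₁ = (9.8263, 1.7653).

(9.8263, 1.7653)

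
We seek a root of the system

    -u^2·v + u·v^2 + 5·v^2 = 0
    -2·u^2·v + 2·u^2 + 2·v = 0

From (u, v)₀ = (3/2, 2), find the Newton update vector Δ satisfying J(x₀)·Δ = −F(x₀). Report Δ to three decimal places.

At (3/2, 2): F = (21.500, -0.500).
Jacobian J = [[-2·u·v + v^2, -u^2 + 2·u·v + 10·v], [-4·u·v + 4·u, -2·u^2 + 2]].
At the point, J = [[-2.000, 23.750], [-6.000, -2.500]] (det J = 147.500).
Solving J·Δ = −F gives Δ = (0.284, -0.881).

(0.284, -0.881)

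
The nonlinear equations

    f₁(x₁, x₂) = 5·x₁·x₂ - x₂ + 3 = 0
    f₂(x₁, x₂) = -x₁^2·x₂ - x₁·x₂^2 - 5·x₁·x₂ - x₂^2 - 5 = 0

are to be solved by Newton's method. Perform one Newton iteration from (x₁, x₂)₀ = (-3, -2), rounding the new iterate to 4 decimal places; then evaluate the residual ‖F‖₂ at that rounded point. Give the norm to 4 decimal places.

55.7213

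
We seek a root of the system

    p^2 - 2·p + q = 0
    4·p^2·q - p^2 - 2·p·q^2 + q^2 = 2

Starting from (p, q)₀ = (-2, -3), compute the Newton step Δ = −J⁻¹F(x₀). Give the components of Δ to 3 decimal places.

(1.220, 2.320)

At (-2, -3): F = (5.000, -9.000).
Jacobian J = [[2·p - 2, 1], [8·p·q - 2·p - 2·q^2, 4·p^2 - 4·p·q + 2·q]].
At the point, J = [[-6.000, 1.000], [34.000, -14.000]] (det J = 50.000).
Solving J·Δ = −F gives Δ = (1.220, 2.320).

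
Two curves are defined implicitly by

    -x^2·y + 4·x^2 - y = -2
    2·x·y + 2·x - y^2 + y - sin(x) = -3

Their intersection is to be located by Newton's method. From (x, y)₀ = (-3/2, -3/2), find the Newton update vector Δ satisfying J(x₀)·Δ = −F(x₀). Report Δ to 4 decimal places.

At (-3/2, -3/2): F = (15.8750, 1.747495).
Jacobian J = [[-2·x·y + 8·x, -x^2 - 1], [2·y - cos(x) + 2, 2·x - 2·y + 1]].
At the point, J = [[-16.5000, -3.2500], [-1.070737, 1.0000]] (det J = -19.979896).
Solving J·Δ = −F gives Δ = (1.0788, -0.5924).

(1.0788, -0.5924)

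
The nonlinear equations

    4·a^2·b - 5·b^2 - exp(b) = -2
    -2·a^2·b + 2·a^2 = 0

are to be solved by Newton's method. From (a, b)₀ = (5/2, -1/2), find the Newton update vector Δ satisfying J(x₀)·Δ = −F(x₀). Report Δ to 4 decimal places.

At (5/2, -1/2): F = (-12.356531, 18.7500).
Jacobian J = [[8·a·b, 4·a^2 - 10·b - exp(b)], [-4·a·b + 4·a, -2·a^2]].
At the point, J = [[-10.0000, 29.393469], [15.0000, -12.5000]] (det J = -315.902040).
Solving J·Δ = −F gives Δ = (-1.2557, -0.0068).

(-1.2557, -0.0068)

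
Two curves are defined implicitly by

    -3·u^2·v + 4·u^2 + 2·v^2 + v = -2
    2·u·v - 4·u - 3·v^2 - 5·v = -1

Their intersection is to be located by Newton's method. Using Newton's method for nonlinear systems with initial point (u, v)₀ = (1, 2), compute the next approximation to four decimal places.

At (1, 2): F = (10.0000, -21.0000).
Jacobian J = [[-6·u·v + 8·u, -3·u^2 + 4·v + 1], [2·v - 4, 2·u - 6·v - 5]].
At the point, J = [[-4.0000, 6.0000], [0.0000, -15.0000]] (det J = 60.0000).
Solving J·Δ = −F gives Δ = (0.4000, -1.4000).
Then the next iterate is (u, v)₁ = (1.4000, 0.6000).

(1.4000, 0.6000)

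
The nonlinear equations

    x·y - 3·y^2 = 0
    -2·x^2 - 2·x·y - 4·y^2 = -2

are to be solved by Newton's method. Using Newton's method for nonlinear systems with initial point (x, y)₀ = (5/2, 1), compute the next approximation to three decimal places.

At (5/2, 1): F = (-0.500, -19.500).
Jacobian J = [[y, x - 6·y], [-4·x - 2·y, -2·x - 8·y]].
At the point, J = [[1.000, -3.500], [-12.000, -13.000]] (det J = -55.000).
Solving J·Δ = −F gives Δ = (-1.123, -0.464).
Then the next iterate is (x, y)₁ = (1.377, 0.536).

(1.377, 0.536)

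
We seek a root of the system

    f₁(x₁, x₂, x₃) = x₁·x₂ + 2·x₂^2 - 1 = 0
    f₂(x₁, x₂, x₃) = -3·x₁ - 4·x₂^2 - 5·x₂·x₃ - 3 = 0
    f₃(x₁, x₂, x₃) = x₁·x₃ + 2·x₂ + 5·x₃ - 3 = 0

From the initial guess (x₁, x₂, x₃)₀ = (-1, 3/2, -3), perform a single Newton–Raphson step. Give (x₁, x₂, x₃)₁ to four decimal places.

(-2.0986, 1.4296, -0.7887)

At (-1, 3/2, -3): F = (2.0000, 13.5000, -12.0000).
Jacobian J = [[x₂, x₁ + 4·x₂, 0], [-3, -8·x₂ - 5·x₃, -5·x₂], [x₃, 2, x₁ + 5]].
At the point, J = [[1.5000, 5.0000, 0.0000], [-3.0000, 3.0000, -7.5000], [-3.0000, 2.0000, 4.0000]] (det J = 213.0000).
Solving J·Δ = −F gives Δ = (-1.0986, -0.0704, 2.2113).
Then the next iterate is (x₁, x₂, x₃)₁ = (-2.0986, 1.4296, -0.7887).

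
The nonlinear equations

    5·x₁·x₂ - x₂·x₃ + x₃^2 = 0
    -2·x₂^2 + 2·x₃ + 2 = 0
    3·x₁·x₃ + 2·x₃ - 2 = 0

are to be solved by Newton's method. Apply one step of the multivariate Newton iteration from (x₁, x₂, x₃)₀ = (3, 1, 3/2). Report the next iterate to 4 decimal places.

(-7.0960, 3.1560, 4.3120)

At (3, 1, 3/2): F = (15.7500, 3.0000, 14.5000).
Jacobian J = [[5·x₂, 5·x₁ - x₃, -x₂ + 2·x₃], [0, -4·x₂, 2], [3·x₃, 0, 3·x₁ + 2]].
At the point, J = [[5.0000, 13.5000, 2.0000], [0.0000, -4.0000, 2.0000], [4.5000, 0.0000, 11.0000]] (det J = -62.5000).
Solving J·Δ = −F gives Δ = (-10.0960, 2.1560, 2.8120).
Then the next iterate is (x₁, x₂, x₃)₁ = (-7.0960, 3.1560, 4.3120).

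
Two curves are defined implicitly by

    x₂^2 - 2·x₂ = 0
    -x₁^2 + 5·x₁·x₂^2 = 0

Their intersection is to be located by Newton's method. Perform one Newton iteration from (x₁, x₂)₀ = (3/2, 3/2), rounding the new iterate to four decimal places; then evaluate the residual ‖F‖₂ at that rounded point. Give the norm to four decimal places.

At (3/2, 3/2): F = (-0.7500, 14.6250).
Jacobian J = [[0, 2·x₂ - 2], [-2·x₁ + 5·x₂^2, 10·x₁·x₂]].
At the point, J = [[0.0000, 1.0000], [8.2500, 22.5000]] (det J = -8.2500).
Solving J·Δ = −F gives Δ = (-3.8182, 0.7500).
Then the next iterate is (x₁, x₂)₁ = (-2.3182, 2.2500).
Re-evaluating at (-2.3182, 2.2500): F = (0.5625, -64.053489), so ‖F‖₂ = 64.0560.

64.0560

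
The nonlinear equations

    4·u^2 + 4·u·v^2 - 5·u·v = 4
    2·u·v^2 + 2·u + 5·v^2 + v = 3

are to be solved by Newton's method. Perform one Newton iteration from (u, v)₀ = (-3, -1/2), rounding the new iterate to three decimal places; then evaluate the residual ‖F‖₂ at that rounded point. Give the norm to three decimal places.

3.726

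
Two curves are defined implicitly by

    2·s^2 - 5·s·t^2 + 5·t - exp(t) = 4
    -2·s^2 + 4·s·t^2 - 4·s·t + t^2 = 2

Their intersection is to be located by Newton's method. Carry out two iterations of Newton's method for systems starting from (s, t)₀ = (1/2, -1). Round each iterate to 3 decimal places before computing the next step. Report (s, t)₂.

At (1/2, -1): F = (-11.36788, 2.500).
Jacobian J = [[4·s - 5·t^2, -10·s·t - exp(t) + 5], [-4·s + 4·t^2 - 4·t, 8·s·t - 4·s + 2·t]].
At the point, J = [[-3.000, 9.63212], [6.000, -8.000]] (det J = -33.79272).
Solving J·Δ = −F gives Δ = (1.979, 1.796).
Then the next iterate is (s, t)₁ = (2.479, 0.796).
Round to (2.479, 0.796) and repeat: F = (2.20056, -15.26747), J = [[6.74792, -16.94950], [-10.56554, 7.46227]].
Δ = (-1.883, -0.620), so (s, t)₂ = (0.596, 0.176).

(0.596, 0.176)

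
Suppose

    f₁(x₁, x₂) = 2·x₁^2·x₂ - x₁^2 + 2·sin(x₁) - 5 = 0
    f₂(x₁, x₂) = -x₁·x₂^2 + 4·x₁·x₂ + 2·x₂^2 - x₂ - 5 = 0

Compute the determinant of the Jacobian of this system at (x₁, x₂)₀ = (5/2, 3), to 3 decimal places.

J = [[4·x₁·x₂ - 2·x₁ + 2·cos(x₁), 2·x₁^2], [-x₂^2 + 4·x₂, -2·x₁·x₂ + 4·x₁ + 4·x₂ - 1]].
At the point, J = [[23.39771, 12.500], [3.000, 6.000]].
det J = 102.886.

102.886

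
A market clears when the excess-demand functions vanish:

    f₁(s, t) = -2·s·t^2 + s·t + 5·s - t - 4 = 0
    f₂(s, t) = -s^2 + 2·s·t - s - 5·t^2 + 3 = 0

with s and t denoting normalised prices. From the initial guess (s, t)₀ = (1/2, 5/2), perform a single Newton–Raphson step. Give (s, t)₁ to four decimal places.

(-0.0147, 1.3315)

At (1/2, 5/2): F = (-9.0000, -26.5000).
Jacobian J = [[-2·t^2 + t + 5, -4·s·t + s - 1], [-2·s + 2·t - 1, 2·s - 10·t]].
At the point, J = [[-5.0000, -5.5000], [3.0000, -24.0000]] (det J = 136.5000).
Solving J·Δ = −F gives Δ = (-0.5147, -1.1685).
Then the next iterate is (s, t)₁ = (-0.0147, 1.3315).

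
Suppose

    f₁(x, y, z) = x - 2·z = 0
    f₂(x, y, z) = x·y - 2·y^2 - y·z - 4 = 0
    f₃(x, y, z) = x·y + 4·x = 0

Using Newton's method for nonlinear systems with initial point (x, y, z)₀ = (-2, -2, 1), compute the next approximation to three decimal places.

At (-2, -2, 1): F = (-4.000, -6.000, -4.000).
Jacobian J = [[1, 0, -2], [y, x - 4·y - z, -y], [y + 4, x, 0]].
At the point, J = [[1.000, 0.000, -2.000], [-2.000, 5.000, 2.000], [2.000, -2.000, 0.000]] (det J = 16.000).
Solving J·Δ = −F gives Δ = (5.000, 3.000, 0.500).
Then the next iterate is (x, y, z)₁ = (3.000, 1.000, 1.500).

(3.000, 1.000, 1.500)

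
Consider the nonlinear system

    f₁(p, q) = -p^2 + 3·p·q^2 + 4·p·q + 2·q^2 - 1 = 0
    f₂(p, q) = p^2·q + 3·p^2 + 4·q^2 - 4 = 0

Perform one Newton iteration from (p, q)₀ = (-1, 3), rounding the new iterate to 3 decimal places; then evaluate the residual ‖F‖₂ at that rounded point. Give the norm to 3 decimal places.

At (-1, 3): F = (-23.000, 38.000).
Jacobian J = [[-2·p + 3·q^2 + 4·q, 6·p·q + 4·p + 4·q], [2·p·q + 6·p, p^2 + 8·q]].
At the point, J = [[41.000, -10.000], [-12.000, 25.000]] (det J = 905.000).
Solving J·Δ = −F gives Δ = (0.215, -1.417).
Then the next iterate is (p, q)₁ = (-0.785, 1.583).
Re-evaluating at (-0.785, 1.583): F = (-7.47644, 8.84772), so ‖F‖₂ = 11.584.

11.584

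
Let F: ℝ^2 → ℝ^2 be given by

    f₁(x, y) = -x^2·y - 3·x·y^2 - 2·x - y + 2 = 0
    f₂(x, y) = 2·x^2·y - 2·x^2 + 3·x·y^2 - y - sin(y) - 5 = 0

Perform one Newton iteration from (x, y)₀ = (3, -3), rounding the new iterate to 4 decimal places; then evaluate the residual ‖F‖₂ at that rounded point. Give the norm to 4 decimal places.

At (3, -3): F = (-55.0000, 7.141120).
Jacobian J = [[-2·x·y - 3·y^2 - 2, -x^2 - 6·x·y - 1], [4·x·y - 4·x + 3·y^2, 2·x^2 + 6·x·y - cos(y) - 1]].
At the point, J = [[-11.0000, 44.0000], [-21.0000, -36.010008]] (det J = 1320.110083).
Solving J·Δ = −F gives Δ = (-1.2623, 0.9344).
Then the next iterate is (x, y)₁ = (1.7377, -2.0656).
Re-evaluating at (1.7377, -2.0656): F = (-15.415263, 1.674634), so ‖F‖₂ = 15.5060.

15.5060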